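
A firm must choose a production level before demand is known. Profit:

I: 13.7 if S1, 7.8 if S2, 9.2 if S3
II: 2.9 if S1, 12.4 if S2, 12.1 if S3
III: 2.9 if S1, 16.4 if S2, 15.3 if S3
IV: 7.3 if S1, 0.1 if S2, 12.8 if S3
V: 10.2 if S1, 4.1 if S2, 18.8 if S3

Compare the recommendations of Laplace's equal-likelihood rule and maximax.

laplace → III; maximax → V (disagree)

Row averages: I=307/30, II=137/15, III=173/15, IV=101/15, V=331/30
Highest average = 173/15 → III.
Row maxima: I=13.7, II=12.4, III=16.4, IV=12.8, V=18.8
Best best-case = 18.8 → V.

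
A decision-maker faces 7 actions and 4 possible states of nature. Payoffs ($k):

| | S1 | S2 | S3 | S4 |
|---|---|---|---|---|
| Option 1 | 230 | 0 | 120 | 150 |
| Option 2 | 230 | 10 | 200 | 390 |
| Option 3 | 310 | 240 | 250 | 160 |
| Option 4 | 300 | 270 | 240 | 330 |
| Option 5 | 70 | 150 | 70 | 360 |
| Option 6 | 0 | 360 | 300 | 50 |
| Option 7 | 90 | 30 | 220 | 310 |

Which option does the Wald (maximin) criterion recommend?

Option 4

Row minima: Option 1=0, Option 2=10, Option 3=160, Option 4=240, Option 5=70, Option 6=0, Option 7=30
Best worst-case = 240 → Option 4.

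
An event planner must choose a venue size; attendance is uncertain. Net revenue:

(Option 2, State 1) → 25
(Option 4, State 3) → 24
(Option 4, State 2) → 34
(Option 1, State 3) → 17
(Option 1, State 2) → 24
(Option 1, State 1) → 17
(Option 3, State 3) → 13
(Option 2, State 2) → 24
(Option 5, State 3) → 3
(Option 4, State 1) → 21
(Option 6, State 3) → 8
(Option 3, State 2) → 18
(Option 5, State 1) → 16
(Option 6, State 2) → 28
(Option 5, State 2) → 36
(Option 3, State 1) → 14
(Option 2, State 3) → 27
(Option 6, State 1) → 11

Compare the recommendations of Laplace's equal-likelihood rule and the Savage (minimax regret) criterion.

laplace → Option 4; minimax regret → Option 4 (agree)

Row averages: Option 1=58/3, Option 2=76/3, Option 3=15, Option 4=79/3, Option 5=55/3, Option 6=47/3
Highest average = 79/3 → Option 4.
Column bests: State 1=25, State 2=36, State 3=27.
Option 1 regrets: 8, 12, 10 → max 12
Option 2 regrets: 0, 12, 0 → max 12
Option 3 regrets: 11, 18, 14 → max 18
Option 4 regrets: 4, 2, 3 → max 4
Option 5 regrets: 9, 0, 24 → max 24
Option 6 regrets: 14, 8, 19 → max 19
Smallest max regret = 4 → Option 4.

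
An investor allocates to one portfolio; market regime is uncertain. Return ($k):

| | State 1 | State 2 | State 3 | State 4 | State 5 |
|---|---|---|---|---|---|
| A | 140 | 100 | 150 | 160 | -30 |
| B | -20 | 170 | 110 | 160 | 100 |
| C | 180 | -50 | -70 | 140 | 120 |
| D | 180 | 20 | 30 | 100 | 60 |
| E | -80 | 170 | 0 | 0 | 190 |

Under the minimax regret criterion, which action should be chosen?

Column bests: State 1=180, State 2=170, State 3=150, State 4=160, State 5=190.
A regrets: 40, 70, 0, 0, 220 → max 220
B regrets: 200, 0, 40, 0, 90 → max 200
C regrets: 0, 220, 220, 20, 70 → max 220
D regrets: 0, 150, 120, 60, 130 → max 150
E regrets: 260, 0, 150, 160, 0 → max 260
Smallest max regret = 150 → D.

D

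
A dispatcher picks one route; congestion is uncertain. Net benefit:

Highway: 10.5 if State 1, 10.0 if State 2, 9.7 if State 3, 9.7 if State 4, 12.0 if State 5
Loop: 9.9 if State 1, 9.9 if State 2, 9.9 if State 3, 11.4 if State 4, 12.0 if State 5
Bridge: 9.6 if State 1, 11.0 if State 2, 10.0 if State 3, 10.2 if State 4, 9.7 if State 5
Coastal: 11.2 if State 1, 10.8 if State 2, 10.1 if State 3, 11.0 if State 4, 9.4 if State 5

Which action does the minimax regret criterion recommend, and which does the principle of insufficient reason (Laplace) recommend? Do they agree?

minimax regret → Loop; laplace → Loop (agree)

Column bests: State 1=11.2, State 2=11.0, State 3=10.1, State 4=11.4, State 5=12.0.
Highway regrets: 0.7, 1.0, 0.4, 1.7, 0.0 → max 1.7
Loop regrets: 1.3, 1.1, 0.2, 0.0, 0.0 → max 1.3
Bridge regrets: 1.6, 0.0, 0.1, 1.2, 2.3 → max 2.3
Coastal regrets: 0.0, 0.2, 0.0, 0.4, 2.6 → max 2.6
Smallest max regret = 1.3 → Loop.
Row averages: Highway=10.38, Loop=10.62, Bridge=10.1, Coastal=10.5
Highest average = 10.62 → Loop.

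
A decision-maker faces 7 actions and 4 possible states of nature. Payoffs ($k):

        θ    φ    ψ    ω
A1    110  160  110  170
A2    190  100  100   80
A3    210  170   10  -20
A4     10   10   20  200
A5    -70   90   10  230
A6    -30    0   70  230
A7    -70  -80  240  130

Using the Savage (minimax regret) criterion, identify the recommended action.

A1

Column bests: θ=210, φ=170, ψ=240, ω=230.
A1 regrets: 100, 10, 130, 60 → max 130
A2 regrets: 20, 70, 140, 150 → max 150
A3 regrets: 0, 0, 230, 250 → max 250
A4 regrets: 200, 160, 220, 30 → max 220
A5 regrets: 280, 80, 230, 0 → max 280
A6 regrets: 240, 170, 170, 0 → max 240
A7 regrets: 280, 250, 0, 100 → max 280
Smallest max regret = 130 → A1.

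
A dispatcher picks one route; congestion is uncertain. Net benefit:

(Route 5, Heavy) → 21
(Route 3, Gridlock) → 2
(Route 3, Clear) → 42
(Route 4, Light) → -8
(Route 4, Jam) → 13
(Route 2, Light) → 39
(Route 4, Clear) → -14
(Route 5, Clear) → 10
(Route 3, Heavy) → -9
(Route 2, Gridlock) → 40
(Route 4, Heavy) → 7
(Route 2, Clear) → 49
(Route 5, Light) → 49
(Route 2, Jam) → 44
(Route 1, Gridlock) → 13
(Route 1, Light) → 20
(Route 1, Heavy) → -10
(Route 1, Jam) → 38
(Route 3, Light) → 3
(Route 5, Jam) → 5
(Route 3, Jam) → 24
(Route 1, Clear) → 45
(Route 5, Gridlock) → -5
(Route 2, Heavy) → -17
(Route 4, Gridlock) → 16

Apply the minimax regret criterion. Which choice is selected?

Route 1

Column bests: Clear=49, Light=49, Heavy=21, Jam=44, Gridlock=40.
Route 1 regrets: 4, 29, 31, 6, 27 → max 31
Route 2 regrets: 0, 10, 38, 0, 0 → max 38
Route 3 regrets: 7, 46, 30, 20, 38 → max 46
Route 4 regrets: 63, 57, 14, 31, 24 → max 63
Route 5 regrets: 39, 0, 0, 39, 45 → max 45
Smallest max regret = 31 → Route 1.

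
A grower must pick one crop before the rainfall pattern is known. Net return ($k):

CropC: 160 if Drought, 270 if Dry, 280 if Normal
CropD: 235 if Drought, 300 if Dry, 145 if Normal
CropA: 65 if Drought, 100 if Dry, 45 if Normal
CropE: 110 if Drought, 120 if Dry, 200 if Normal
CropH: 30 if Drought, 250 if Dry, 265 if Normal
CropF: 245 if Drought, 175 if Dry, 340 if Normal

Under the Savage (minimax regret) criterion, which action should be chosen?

CropC

Column bests: Drought=245, Dry=300, Normal=340.
CropC regrets: 85, 30, 60 → max 85
CropD regrets: 10, 0, 195 → max 195
CropA regrets: 180, 200, 295 → max 295
CropE regrets: 135, 180, 140 → max 180
CropH regrets: 215, 50, 75 → max 215
CropF regrets: 0, 125, 0 → max 125
Smallest max regret = 85 → CropC.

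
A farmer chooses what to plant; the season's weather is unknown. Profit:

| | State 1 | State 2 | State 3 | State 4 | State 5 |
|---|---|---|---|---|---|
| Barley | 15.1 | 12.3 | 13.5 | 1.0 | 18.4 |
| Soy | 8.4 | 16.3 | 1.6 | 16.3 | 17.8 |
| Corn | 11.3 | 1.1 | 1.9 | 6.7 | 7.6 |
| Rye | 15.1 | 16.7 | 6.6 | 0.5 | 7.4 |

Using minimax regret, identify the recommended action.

Column bests: State 1=15.1, State 2=16.7, State 3=13.5, State 4=16.3, State 5=18.4.
Barley regrets: 0.0, 4.4, 0.0, 15.3, 0.0 → max 15.3
Soy regrets: 6.7, 0.4, 11.9, 0.0, 0.6 → max 11.9
Corn regrets: 3.8, 15.6, 11.6, 9.6, 10.8 → max 15.6
Rye regrets: 0.0, 0.0, 6.9, 15.8, 11.0 → max 15.8
Smallest max regret = 11.9 → Soy.

Soy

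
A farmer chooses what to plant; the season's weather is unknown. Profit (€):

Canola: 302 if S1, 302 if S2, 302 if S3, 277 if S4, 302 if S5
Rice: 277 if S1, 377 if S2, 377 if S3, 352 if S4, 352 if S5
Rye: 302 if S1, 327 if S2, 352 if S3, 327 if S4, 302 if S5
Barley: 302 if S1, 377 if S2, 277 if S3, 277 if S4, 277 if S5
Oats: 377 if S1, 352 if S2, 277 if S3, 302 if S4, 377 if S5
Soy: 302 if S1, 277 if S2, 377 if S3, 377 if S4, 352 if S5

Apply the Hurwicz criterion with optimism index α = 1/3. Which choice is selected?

Rye

Canola: 1/3·302 + 2/3·277 = 856/3
Rice: 1/3·377 + 2/3·277 = 931/3
Rye: 1/3·352 + 2/3·302 = 956/3
Barley: 1/3·377 + 2/3·277 = 931/3
Oats: 1/3·377 + 2/3·277 = 931/3
Soy: 1/3·377 + 2/3·277 = 931/3
Highest Hurwicz score = 956/3 → Rye.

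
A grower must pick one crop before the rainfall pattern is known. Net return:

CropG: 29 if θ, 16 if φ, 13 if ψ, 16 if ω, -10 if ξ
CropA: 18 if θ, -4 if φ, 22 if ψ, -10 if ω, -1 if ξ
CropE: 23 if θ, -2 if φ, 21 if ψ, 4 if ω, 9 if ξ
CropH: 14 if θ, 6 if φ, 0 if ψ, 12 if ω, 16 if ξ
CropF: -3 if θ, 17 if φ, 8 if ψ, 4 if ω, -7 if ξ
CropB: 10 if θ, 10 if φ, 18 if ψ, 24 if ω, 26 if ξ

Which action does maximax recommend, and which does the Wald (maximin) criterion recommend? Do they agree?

maximax → CropG; maximin → CropB (disagree)

Row maxima: CropG=29, CropA=22, CropE=23, CropH=16, CropF=17, CropB=26
Best best-case = 29 → CropG.
Row minima: CropG=-10, CropA=-10, CropE=-2, CropH=0, CropF=-7, CropB=10
Best worst-case = 10 → CropB.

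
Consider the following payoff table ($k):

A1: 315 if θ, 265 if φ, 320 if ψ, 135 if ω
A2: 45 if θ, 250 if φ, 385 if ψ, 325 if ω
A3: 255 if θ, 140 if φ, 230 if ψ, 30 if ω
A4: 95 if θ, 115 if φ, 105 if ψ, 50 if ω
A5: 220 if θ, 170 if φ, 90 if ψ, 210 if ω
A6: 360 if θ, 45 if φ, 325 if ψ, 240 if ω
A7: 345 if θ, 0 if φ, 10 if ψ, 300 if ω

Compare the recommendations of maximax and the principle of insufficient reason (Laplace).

Row maxima: A1=320, A2=385, A3=255, A4=115, A5=220, A6=360, A7=345
Best best-case = 385 → A2.
Row averages: A1=258.75, A2=251.25, A3=163.75, A4=91.25, A5=172.5, A6=242.5, A7=163.75
Highest average = 258.75 → A1.

maximax → A2; laplace → A1 (disagree)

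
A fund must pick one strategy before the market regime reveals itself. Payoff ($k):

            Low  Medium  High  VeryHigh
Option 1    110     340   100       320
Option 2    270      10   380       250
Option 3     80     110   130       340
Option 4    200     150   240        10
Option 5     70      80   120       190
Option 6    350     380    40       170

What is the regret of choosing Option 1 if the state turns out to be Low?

Best payoff under Low is 350.
Regret = 350 − 110 = 240.

240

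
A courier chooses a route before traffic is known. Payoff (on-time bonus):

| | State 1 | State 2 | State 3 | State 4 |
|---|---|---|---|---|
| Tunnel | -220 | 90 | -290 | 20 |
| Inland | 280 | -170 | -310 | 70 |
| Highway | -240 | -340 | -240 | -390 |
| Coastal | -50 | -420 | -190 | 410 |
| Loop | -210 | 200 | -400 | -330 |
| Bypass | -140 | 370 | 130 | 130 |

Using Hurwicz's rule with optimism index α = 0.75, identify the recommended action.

Tunnel: 0.75·90 + 0.25·(-290) = -5
Inland: 0.75·280 + 0.25·(-310) = 132.5
Highway: 0.75·(-240) + 0.25·(-390) = -277.5
Coastal: 0.75·410 + 0.25·(-420) = 202.5
Loop: 0.75·200 + 0.25·(-400) = 50
Bypass: 0.75·370 + 0.25·(-140) = 242.5
Highest Hurwicz score = 242.5 → Bypass.

Bypass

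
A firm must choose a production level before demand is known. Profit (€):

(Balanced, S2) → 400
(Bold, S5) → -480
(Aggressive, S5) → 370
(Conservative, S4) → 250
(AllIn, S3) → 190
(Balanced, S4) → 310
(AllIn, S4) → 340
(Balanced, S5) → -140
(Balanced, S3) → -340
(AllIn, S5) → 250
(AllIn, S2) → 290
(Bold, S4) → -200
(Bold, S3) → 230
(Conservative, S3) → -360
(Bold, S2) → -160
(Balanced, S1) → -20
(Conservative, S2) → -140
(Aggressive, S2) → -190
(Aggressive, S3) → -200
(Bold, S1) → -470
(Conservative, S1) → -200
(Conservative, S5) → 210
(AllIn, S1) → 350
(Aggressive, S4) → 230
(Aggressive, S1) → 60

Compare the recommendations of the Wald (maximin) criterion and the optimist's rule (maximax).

maximin → AllIn; maximax → Balanced (disagree)

Row minima: Conservative=-360, Balanced=-340, Aggressive=-200, Bold=-480, AllIn=190
Best worst-case = 190 → AllIn.
Row maxima: Conservative=250, Balanced=400, Aggressive=370, Bold=230, AllIn=350
Best best-case = 400 → Balanced.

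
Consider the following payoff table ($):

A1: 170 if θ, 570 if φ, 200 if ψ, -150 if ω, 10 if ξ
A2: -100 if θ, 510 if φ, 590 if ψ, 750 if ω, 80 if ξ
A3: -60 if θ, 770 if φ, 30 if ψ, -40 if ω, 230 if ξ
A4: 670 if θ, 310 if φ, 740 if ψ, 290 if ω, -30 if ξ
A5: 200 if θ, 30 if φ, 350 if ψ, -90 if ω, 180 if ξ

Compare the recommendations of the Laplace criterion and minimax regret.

laplace → A4; minimax regret → A4 (agree)

Row averages: A1=160, A2=366, A3=186, A4=396, A5=134
Highest average = 396 → A4.
Column bests: θ=670, φ=770, ψ=740, ω=750, ξ=230.
A1 regrets: 500, 200, 540, 900, 220 → max 900
A2 regrets: 770, 260, 150, 0, 150 → max 770
A3 regrets: 730, 0, 710, 790, 0 → max 790
A4 regrets: 0, 460, 0, 460, 260 → max 460
A5 regrets: 470, 740, 390, 840, 50 → max 840
Smallest max regret = 460 → A4.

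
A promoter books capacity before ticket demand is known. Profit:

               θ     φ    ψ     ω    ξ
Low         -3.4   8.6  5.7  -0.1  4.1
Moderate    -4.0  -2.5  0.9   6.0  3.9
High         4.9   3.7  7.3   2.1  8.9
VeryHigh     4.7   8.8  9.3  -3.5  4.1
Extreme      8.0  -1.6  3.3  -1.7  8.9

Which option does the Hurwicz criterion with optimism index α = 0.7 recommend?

High

Low: 0.7·8.6 + 0.3·(-3.4) = 5
Moderate: 0.7·6.0 + 0.3·(-4.0) = 3
High: 0.7·8.9 + 0.3·2.1 = 6.86
VeryHigh: 0.7·9.3 + 0.3·(-3.5) = 5.46
Extreme: 0.7·8.9 + 0.3·(-1.7) = 5.72
Highest Hurwicz score = 6.86 → High.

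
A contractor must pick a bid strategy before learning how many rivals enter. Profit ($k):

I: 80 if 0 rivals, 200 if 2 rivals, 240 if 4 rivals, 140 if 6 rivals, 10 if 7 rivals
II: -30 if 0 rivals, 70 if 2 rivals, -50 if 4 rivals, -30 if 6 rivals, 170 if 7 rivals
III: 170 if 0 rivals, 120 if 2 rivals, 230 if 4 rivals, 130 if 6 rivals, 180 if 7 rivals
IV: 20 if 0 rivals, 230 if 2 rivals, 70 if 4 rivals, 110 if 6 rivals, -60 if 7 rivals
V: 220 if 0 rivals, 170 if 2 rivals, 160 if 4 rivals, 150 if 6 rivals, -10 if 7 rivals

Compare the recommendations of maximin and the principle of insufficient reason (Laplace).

maximin → III; laplace → III (agree)

Row minima: I=10, II=-50, III=120, IV=-60, V=-10
Best worst-case = 120 → III.
Row averages: I=134, II=26, III=166, IV=74, V=138
Highest average = 166 → III.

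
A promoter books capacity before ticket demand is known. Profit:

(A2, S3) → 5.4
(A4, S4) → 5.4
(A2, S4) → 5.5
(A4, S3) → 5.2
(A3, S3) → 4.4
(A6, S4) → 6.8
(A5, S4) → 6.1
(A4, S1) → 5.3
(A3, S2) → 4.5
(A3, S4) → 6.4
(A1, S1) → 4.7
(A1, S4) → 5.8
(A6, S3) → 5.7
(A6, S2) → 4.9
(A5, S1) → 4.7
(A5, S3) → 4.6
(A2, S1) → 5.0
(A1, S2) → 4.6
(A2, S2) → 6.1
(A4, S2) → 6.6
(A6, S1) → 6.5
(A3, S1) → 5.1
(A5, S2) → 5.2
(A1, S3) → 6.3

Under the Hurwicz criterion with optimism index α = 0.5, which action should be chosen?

A1: 0.5·6.3 + 0.5·4.6 = 5.45
A2: 0.5·6.1 + 0.5·5.0 = 5.55
A3: 0.5·6.4 + 0.5·4.4 = 5.4
A4: 0.5·6.6 + 0.5·5.2 = 5.9
A5: 0.5·6.1 + 0.5·4.6 = 5.35
A6: 0.5·6.8 + 0.5·4.9 = 5.85
Highest Hurwicz score = 5.9 → A4.

A4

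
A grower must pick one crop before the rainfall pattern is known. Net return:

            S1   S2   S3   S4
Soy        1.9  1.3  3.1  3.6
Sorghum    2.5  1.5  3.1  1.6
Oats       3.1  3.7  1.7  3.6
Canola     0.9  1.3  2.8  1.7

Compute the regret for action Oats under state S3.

Best payoff under S3 is 3.1.
Regret = 3.1 − 1.7 = 1.4.

1.4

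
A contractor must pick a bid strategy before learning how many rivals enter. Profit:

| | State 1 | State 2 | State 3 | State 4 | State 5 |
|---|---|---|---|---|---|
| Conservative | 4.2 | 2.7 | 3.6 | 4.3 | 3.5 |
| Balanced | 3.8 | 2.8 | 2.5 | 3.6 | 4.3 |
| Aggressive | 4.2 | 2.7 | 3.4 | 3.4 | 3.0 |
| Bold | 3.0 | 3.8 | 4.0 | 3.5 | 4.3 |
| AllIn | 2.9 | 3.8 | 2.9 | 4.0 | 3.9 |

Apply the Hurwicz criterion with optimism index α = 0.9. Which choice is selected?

Bold

Conservative: 0.9·4.3 + 0.1·2.7 = 4.14
Balanced: 0.9·4.3 + 0.1·2.5 = 4.12
Aggressive: 0.9·4.2 + 0.1·2.7 = 4.05
Bold: 0.9·4.3 + 0.1·3.0 = 4.17
AllIn: 0.9·4.0 + 0.1·2.9 = 3.89
Highest Hurwicz score = 4.17 → Bold.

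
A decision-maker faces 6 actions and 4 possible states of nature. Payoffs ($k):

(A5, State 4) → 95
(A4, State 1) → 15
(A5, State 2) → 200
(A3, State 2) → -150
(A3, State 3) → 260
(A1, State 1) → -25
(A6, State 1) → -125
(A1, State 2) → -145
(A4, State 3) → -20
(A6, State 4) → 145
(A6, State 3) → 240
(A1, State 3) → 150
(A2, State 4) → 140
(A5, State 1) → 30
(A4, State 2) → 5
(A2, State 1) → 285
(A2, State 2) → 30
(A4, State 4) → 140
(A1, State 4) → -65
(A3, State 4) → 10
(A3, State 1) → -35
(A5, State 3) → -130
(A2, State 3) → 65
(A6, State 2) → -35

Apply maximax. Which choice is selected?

A2

Row maxima: A1=150, A2=285, A3=260, A4=140, A5=200, A6=240
Best best-case = 285 → A2.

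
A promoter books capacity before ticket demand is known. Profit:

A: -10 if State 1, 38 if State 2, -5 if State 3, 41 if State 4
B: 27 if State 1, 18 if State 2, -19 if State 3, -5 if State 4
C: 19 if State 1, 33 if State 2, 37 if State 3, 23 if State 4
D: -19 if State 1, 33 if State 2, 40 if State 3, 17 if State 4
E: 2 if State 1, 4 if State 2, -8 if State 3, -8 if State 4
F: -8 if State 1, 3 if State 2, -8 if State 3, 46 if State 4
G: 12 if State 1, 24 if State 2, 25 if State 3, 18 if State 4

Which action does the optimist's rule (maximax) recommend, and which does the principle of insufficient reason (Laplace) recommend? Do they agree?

Row maxima: A=41, B=27, C=37, D=40, E=4, F=46, G=25
Best best-case = 46 → F.
Row averages: A=16, B=5.25, C=28, D=17.75, E=-2.5, F=8.25, G=19.75
Highest average = 28 → C.

maximax → F; laplace → C (disagree)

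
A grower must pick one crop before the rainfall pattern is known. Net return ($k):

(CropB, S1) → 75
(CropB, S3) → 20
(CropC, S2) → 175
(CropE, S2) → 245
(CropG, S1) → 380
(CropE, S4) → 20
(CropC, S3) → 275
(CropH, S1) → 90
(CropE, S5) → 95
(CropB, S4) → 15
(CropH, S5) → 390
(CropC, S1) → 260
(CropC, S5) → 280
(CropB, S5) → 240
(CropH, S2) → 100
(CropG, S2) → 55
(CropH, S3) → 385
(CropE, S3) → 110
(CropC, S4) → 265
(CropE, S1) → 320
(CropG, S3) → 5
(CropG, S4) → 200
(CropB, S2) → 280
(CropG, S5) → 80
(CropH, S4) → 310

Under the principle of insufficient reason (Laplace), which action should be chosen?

CropH

Row averages: CropB=126, CropH=255, CropG=144, CropC=251, CropE=158
Highest average = 255 → CropH.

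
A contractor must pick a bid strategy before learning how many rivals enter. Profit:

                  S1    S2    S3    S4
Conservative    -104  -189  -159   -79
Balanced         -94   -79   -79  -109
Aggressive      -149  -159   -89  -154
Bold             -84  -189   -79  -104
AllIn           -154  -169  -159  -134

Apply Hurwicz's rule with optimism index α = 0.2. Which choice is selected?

Conservative: 0.2·(-79) + 0.8·(-189) = -167
Balanced: 0.2·(-79) + 0.8·(-109) = -103
Aggressive: 0.2·(-89) + 0.8·(-159) = -145
Bold: 0.2·(-79) + 0.8·(-189) = -167
AllIn: 0.2·(-134) + 0.8·(-169) = -162
Highest Hurwicz score = -103 → Balanced.

Balanced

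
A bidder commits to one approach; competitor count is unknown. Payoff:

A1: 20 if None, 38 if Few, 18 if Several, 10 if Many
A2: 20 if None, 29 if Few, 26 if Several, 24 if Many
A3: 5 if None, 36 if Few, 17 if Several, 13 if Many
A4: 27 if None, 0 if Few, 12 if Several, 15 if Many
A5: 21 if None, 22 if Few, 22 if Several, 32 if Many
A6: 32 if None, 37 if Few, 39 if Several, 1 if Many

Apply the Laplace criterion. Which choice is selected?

A6

Row averages: A1=21.5, A2=24.75, A3=17.75, A4=13.5, A5=24.25, A6=27.25
Highest average = 27.25 → A6.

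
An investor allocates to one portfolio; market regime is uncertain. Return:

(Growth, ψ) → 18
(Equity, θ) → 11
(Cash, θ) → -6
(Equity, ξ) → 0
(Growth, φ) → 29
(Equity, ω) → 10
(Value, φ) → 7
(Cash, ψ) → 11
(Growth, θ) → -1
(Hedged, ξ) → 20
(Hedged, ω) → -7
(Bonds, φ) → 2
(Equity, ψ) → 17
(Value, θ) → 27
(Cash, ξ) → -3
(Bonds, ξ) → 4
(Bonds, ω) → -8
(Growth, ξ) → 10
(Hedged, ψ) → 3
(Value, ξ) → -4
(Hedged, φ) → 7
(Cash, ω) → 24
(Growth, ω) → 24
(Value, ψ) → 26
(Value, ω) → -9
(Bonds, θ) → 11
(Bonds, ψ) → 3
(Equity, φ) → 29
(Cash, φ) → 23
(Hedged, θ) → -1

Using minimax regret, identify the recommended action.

Column bests: θ=27, φ=29, ψ=26, ω=24, ξ=20.
Value regrets: 0, 22, 0, 33, 24 → max 33
Bonds regrets: 16, 27, 23, 32, 16 → max 32
Growth regrets: 28, 0, 8, 0, 10 → max 28
Equity regrets: 16, 0, 9, 14, 20 → max 20
Hedged regrets: 28, 22, 23, 31, 0 → max 31
Cash regrets: 33, 6, 15, 0, 23 → max 33
Smallest max regret = 20 → Equity.

Equity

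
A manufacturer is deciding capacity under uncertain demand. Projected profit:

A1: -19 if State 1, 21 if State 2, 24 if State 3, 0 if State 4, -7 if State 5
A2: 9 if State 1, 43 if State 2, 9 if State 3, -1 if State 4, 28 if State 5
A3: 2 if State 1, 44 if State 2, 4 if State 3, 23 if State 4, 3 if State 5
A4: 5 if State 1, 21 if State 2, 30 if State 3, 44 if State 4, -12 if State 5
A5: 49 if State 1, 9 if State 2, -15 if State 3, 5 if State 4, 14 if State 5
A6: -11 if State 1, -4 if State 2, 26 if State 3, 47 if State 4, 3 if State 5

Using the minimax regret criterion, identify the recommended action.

A4

Column bests: State 1=49, State 2=44, State 3=30, State 4=47, State 5=28.
A1 regrets: 68, 23, 6, 47, 35 → max 68
A2 regrets: 40, 1, 21, 48, 0 → max 48
A3 regrets: 47, 0, 26, 24, 25 → max 47
A4 regrets: 44, 23, 0, 3, 40 → max 44
A5 regrets: 0, 35, 45, 42, 14 → max 45
A6 regrets: 60, 48, 4, 0, 25 → max 60
Smallest max regret = 44 → A4.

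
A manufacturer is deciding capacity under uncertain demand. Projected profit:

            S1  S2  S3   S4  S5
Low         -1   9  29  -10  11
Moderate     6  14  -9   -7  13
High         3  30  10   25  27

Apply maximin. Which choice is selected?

Row minima: Low=-10, Moderate=-9, High=3
Best worst-case = 3 → High.

High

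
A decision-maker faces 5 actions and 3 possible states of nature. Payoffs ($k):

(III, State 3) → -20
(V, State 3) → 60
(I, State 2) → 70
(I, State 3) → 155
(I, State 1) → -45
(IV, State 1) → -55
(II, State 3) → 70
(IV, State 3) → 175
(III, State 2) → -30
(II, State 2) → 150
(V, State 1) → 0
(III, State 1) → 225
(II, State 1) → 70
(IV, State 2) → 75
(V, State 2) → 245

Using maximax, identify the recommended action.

Row maxima: I=155, II=150, III=225, IV=175, V=245
Best best-case = 245 → V.

V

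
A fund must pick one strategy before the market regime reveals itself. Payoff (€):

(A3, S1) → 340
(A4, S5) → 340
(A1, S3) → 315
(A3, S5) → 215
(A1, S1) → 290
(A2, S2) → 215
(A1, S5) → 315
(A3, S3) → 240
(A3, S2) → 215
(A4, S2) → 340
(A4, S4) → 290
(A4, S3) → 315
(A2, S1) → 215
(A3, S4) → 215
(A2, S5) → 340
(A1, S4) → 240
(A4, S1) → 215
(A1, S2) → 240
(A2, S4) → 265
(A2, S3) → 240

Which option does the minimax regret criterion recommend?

Column bests: S1=340, S2=340, S3=315, S4=290, S5=340.
A1 regrets: 50, 100, 0, 50, 25 → max 100
A2 regrets: 125, 125, 75, 25, 0 → max 125
A3 regrets: 0, 125, 75, 75, 125 → max 125
A4 regrets: 125, 0, 0, 0, 0 → max 125
Smallest max regret = 100 → A1.

A1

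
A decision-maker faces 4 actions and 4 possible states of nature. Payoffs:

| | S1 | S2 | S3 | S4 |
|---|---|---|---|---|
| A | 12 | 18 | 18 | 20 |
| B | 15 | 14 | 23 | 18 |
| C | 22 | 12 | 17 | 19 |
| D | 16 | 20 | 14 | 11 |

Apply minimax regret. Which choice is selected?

B

Column bests: S1=22, S2=20, S3=23, S4=20.
A regrets: 10, 2, 5, 0 → max 10
B regrets: 7, 6, 0, 2 → max 7
C regrets: 0, 8, 6, 1 → max 8
D regrets: 6, 0, 9, 9 → max 9
Smallest max regret = 7 → B.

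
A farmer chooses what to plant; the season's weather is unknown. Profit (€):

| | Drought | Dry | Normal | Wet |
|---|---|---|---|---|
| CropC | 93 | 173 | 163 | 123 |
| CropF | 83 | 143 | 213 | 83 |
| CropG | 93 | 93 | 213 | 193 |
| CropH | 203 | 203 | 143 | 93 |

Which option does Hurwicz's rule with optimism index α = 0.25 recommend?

CropC: 0.25·173 + 0.75·93 = 113
CropF: 0.25·213 + 0.75·83 = 115.5
CropG: 0.25·213 + 0.75·93 = 123
CropH: 0.25·203 + 0.75·93 = 120.5
Highest Hurwicz score = 123 → CropG.

CropG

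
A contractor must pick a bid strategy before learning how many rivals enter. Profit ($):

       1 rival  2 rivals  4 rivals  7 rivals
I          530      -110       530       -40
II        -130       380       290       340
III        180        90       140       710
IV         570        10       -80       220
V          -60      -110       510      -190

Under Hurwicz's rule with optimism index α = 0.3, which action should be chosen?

I: 0.3·530 + 0.7·(-110) = 82
II: 0.3·380 + 0.7·(-130) = 23
III: 0.3·710 + 0.7·90 = 276
IV: 0.3·570 + 0.7·(-80) = 115
V: 0.3·510 + 0.7·(-190) = 20
Highest Hurwicz score = 276 → III.

III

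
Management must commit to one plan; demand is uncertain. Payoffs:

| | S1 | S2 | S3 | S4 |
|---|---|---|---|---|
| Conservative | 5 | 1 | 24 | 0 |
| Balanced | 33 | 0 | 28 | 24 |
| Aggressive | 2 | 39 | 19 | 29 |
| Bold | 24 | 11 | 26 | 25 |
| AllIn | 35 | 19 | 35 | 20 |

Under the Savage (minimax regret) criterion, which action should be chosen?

Column bests: S1=35, S2=39, S3=35, S4=29.
Conservative regrets: 30, 38, 11, 29 → max 38
Balanced regrets: 2, 39, 7, 5 → max 39
Aggressive regrets: 33, 0, 16, 0 → max 33
Bold regrets: 11, 28, 9, 4 → max 28
AllIn regrets: 0, 20, 0, 9 → max 20
Smallest max regret = 20 → AllIn.

AllIn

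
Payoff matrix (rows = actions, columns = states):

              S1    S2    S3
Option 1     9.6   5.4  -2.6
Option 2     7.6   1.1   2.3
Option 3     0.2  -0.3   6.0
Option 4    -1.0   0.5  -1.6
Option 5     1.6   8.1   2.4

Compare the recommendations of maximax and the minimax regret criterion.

Row maxima: Option 1=9.6, Option 2=7.6, Option 3=6.0, Option 4=0.5, Option 5=8.1
Best best-case = 9.6 → Option 1.
Column bests: S1=9.6, S2=8.1, S3=6.0.
Option 1 regrets: 0.0, 2.7, 8.6 → max 8.6
Option 2 regrets: 2.0, 7.0, 3.7 → max 7.0
Option 3 regrets: 9.4, 8.4, 0.0 → max 9.4
Option 4 regrets: 10.6, 7.6, 7.6 → max 10.6
Option 5 regrets: 8.0, 0.0, 3.6 → max 8.0
Smallest max regret = 7.0 → Option 2.

maximax → Option 1; minimax regret → Option 2 (disagree)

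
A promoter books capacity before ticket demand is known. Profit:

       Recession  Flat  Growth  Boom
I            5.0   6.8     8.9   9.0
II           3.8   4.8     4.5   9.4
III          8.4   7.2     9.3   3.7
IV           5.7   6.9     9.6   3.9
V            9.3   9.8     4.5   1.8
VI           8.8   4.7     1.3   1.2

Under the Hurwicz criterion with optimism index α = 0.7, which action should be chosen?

IV

I: 0.7·9.0 + 0.3·5.0 = 7.8
II: 0.7·9.4 + 0.3·3.8 = 7.72
III: 0.7·9.3 + 0.3·3.7 = 7.62
IV: 0.7·9.6 + 0.3·3.9 = 7.89
V: 0.7·9.8 + 0.3·1.8 = 7.4
VI: 0.7·8.8 + 0.3·1.2 = 6.52
Highest Hurwicz score = 7.89 → IV.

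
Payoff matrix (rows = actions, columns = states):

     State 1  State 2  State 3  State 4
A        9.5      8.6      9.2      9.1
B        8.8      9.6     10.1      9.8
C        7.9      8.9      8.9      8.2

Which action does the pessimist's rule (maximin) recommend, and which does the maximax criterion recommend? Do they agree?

Row minima: A=8.6, B=8.8, C=7.9
Best worst-case = 8.8 → B.
Row maxima: A=9.5, B=10.1, C=8.9
Best best-case = 10.1 → B.

maximin → B; maximax → B (agree)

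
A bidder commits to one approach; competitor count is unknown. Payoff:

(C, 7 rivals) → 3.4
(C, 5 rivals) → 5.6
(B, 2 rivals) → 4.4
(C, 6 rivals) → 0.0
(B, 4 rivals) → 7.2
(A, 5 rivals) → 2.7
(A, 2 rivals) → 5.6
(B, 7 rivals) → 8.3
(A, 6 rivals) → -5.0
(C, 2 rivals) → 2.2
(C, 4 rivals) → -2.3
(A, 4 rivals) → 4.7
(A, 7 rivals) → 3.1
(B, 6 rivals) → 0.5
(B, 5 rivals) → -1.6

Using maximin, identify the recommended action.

B

Row minima: A=-5.0, B=-1.6, C=-2.3
Best worst-case = -1.6 → B.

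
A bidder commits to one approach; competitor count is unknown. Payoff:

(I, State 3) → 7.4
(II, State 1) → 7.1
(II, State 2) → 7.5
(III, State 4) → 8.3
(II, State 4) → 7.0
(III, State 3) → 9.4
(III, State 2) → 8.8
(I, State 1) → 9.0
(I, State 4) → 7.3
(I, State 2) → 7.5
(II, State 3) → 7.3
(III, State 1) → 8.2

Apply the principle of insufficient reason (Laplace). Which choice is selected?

Row averages: I=7.8, II=7.225, III=8.675
Highest average = 8.675 → III.

III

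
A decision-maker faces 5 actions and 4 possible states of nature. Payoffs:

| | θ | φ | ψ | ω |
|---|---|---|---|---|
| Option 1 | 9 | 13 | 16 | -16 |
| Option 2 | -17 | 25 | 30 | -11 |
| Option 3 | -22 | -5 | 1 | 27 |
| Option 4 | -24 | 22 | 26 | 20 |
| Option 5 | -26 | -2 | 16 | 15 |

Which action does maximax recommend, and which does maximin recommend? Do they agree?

Row maxima: Option 1=16, Option 2=30, Option 3=27, Option 4=26, Option 5=16
Best best-case = 30 → Option 2.
Row minima: Option 1=-16, Option 2=-17, Option 3=-22, Option 4=-24, Option 5=-26
Best worst-case = -16 → Option 1.

maximax → Option 2; maximin → Option 1 (disagree)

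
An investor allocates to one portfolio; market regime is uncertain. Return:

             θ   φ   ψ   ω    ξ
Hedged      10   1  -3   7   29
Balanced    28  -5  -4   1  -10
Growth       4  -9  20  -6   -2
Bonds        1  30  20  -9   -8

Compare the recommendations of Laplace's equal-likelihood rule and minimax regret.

Row averages: Hedged=8.8, Balanced=2, Growth=1.4, Bonds=6.8
Highest average = 8.8 → Hedged.
Column bests: θ=28, φ=30, ψ=20, ω=7, ξ=29.
Hedged regrets: 18, 29, 23, 0, 0 → max 29
Balanced regrets: 0, 35, 24, 6, 39 → max 39
Growth regrets: 24, 39, 0, 13, 31 → max 39
Bonds regrets: 27, 0, 0, 16, 37 → max 37
Smallest max regret = 29 → Hedged.

laplace → Hedged; minimax regret → Hedged (agree)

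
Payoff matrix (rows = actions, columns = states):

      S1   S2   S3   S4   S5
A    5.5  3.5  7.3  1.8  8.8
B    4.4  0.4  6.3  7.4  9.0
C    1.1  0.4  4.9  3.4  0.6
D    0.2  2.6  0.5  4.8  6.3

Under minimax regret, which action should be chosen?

Column bests: S1=5.5, S2=3.5, S3=7.3, S4=7.4, S5=9.0.
A regrets: 0.0, 0.0, 0.0, 5.6, 0.2 → max 5.6
B regrets: 1.1, 3.1, 1.0, 0.0, 0.0 → max 3.1
C regrets: 4.4, 3.1, 2.4, 4.0, 8.4 → max 8.4
D regrets: 5.3, 0.9, 6.8, 2.6, 2.7 → max 6.8
Smallest max regret = 3.1 → B.

B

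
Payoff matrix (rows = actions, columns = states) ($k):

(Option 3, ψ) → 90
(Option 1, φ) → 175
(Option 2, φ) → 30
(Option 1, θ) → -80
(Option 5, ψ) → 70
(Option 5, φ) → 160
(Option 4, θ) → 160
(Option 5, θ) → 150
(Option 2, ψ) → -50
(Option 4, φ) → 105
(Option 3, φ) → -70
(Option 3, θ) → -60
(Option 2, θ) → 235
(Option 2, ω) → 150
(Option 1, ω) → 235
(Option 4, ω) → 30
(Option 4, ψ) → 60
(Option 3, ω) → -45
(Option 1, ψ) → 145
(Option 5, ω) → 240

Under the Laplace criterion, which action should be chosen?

Row averages: Option 1=118.75, Option 2=91.25, Option 3=-21.25, Option 4=88.75, Option 5=155
Highest average = 155 → Option 5.

Option 5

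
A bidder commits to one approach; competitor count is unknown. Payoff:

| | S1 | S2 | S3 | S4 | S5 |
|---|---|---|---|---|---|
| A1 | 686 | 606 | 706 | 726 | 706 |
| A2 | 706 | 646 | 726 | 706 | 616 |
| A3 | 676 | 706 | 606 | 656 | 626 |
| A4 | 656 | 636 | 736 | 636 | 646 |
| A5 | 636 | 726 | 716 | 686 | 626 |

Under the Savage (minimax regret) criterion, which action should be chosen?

Column bests: S1=706, S2=726, S3=736, S4=726, S5=706.
A1 regrets: 20, 120, 30, 0, 0 → max 120
A2 regrets: 0, 80, 10, 20, 90 → max 90
A3 regrets: 30, 20, 130, 70, 80 → max 130
A4 regrets: 50, 90, 0, 90, 60 → max 90
A5 regrets: 70, 0, 20, 40, 80 → max 80
Smallest max regret = 80 → A5.

A5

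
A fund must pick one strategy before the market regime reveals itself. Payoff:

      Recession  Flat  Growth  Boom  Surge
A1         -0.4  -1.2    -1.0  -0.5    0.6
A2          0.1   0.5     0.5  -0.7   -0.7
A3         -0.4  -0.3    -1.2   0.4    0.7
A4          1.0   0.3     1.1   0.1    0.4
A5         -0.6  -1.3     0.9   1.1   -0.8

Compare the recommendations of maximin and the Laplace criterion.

Row minima: A1=-1.2, A2=-0.7, A3=-1.2, A4=0.1, A5=-1.3
Best worst-case = 0.1 → A4.
Row averages: A1=-0.5, A2=-0.06, A3=-0.16, A4=0.58, A5=-0.14
Highest average = 0.58 → A4.

maximin → A4; laplace → A4 (agree)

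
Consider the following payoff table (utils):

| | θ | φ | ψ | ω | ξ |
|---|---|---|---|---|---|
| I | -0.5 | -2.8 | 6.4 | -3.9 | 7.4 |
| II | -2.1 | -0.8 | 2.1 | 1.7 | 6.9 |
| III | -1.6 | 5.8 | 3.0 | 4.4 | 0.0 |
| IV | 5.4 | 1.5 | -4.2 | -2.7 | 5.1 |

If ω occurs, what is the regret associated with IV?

7.1

Best payoff under ω is 4.4.
Regret = 4.4 − (-2.7) = 7.1.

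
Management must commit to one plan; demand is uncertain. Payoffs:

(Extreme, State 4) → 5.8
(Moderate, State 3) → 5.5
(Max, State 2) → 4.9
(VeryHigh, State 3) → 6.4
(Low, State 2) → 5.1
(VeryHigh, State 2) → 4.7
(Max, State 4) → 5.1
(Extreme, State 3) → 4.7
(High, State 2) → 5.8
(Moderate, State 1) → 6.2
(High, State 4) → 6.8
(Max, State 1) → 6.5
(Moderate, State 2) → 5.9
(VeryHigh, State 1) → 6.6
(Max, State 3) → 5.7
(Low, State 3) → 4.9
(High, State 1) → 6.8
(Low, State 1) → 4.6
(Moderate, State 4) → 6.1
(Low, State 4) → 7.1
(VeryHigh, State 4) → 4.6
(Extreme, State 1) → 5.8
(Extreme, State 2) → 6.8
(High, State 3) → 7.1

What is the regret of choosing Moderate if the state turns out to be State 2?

Best payoff under State 2 is 6.8.
Regret = 6.8 − 5.9 = 0.9.

0.9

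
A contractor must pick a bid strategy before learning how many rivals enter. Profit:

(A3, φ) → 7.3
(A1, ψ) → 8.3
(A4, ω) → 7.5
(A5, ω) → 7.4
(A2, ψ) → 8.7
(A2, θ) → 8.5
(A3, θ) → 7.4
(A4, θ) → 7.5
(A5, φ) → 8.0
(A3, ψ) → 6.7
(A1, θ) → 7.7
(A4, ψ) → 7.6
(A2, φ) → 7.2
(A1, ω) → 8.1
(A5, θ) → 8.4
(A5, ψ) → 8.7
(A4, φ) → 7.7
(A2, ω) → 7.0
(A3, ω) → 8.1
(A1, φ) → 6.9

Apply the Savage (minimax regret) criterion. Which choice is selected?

A5

Column bests: θ=8.5, φ=8.0, ψ=8.7, ω=8.1.
A1 regrets: 0.8, 1.1, 0.4, 0.0 → max 1.1
A2 regrets: 0.0, 0.8, 0.0, 1.1 → max 1.1
A3 regrets: 1.1, 0.7, 2.0, 0.0 → max 2.0
A4 regrets: 1.0, 0.3, 1.1, 0.6 → max 1.1
A5 regrets: 0.1, 0.0, 0.0, 0.7 → max 0.7
Smallest max regret = 0.7 → A5.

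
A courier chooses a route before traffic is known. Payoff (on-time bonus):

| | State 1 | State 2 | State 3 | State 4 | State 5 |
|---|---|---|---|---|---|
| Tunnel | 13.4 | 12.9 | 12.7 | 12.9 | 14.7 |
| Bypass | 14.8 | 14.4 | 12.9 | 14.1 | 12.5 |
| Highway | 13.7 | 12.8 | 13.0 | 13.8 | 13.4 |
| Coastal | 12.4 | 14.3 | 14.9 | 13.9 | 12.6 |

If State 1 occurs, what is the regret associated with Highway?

1.1

Best payoff under State 1 is 14.8.
Regret = 14.8 − 13.7 = 1.1.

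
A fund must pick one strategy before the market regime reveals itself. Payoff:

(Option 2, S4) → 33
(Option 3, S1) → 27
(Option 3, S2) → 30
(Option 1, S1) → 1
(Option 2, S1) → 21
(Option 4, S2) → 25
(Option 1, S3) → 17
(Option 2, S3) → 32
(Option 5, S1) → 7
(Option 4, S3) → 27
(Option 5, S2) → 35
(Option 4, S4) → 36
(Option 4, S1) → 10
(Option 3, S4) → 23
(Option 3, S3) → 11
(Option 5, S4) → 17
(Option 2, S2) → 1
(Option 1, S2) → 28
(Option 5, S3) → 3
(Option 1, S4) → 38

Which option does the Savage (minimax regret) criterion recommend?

Option 4

Column bests: S1=27, S2=35, S3=32, S4=38.
Option 1 regrets: 26, 7, 15, 0 → max 26
Option 2 regrets: 6, 34, 0, 5 → max 34
Option 3 regrets: 0, 5, 21, 15 → max 21
Option 4 regrets: 17, 10, 5, 2 → max 17
Option 5 regrets: 20, 0, 29, 21 → max 29
Smallest max regret = 17 → Option 4.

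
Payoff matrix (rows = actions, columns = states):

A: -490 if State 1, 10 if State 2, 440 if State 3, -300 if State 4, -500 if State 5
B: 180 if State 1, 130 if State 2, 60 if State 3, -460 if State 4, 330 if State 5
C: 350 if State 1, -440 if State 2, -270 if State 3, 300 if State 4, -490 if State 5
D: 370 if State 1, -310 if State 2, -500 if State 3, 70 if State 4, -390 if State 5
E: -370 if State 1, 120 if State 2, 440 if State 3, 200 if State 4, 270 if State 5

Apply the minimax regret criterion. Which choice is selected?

Column bests: State 1=370, State 2=130, State 3=440, State 4=300, State 5=330.
A regrets: 860, 120, 0, 600, 830 → max 860
B regrets: 190, 0, 380, 760, 0 → max 760
C regrets: 20, 570, 710, 0, 820 → max 820
D regrets: 0, 440, 940, 230, 720 → max 940
E regrets: 740, 10, 0, 100, 60 → max 740
Smallest max regret = 740 → E.

E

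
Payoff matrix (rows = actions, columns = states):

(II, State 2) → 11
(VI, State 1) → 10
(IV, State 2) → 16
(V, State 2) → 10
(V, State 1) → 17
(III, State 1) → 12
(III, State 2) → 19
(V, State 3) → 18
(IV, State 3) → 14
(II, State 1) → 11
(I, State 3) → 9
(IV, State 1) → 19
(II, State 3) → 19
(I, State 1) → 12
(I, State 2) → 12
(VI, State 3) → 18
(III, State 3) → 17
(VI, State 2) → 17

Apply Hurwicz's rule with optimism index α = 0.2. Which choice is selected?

I: 0.2·12 + 0.8·9 = 9.6
II: 0.2·19 + 0.8·11 = 12.6
III: 0.2·19 + 0.8·12 = 13.4
IV: 0.2·19 + 0.8·14 = 15
V: 0.2·18 + 0.8·10 = 11.6
VI: 0.2·18 + 0.8·10 = 11.6
Highest Hurwicz score = 15 → IV.

IV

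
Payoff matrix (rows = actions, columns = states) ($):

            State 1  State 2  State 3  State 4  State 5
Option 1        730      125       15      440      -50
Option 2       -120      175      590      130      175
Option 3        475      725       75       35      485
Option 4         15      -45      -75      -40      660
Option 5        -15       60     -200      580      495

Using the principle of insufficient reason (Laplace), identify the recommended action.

Row averages: Option 1=252, Option 2=190, Option 3=359, Option 4=103, Option 5=184
Highest average = 359 → Option 3.

Option 3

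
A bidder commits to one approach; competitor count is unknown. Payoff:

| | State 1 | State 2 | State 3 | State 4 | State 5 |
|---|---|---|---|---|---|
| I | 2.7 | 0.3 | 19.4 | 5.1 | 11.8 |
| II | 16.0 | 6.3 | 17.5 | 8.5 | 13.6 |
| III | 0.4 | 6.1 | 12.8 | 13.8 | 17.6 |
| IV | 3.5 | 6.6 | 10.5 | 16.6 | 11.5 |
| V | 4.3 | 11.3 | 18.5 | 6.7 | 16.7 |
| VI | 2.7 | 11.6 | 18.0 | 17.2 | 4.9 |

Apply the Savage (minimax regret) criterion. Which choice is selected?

Column bests: State 1=16.0, State 2=11.6, State 3=19.4, State 4=17.2, State 5=17.6.
I regrets: 13.3, 11.3, 0.0, 12.1, 5.8 → max 13.3
II regrets: 0.0, 5.3, 1.9, 8.7, 4.0 → max 8.7
III regrets: 15.6, 5.5, 6.6, 3.4, 0.0 → max 15.6
IV regrets: 12.5, 5.0, 8.9, 0.6, 6.1 → max 12.5
V regrets: 11.7, 0.3, 0.9, 10.5, 0.9 → max 11.7
VI regrets: 13.3, 0.0, 1.4, 0.0, 12.7 → max 13.3
Smallest max regret = 8.7 → II.

II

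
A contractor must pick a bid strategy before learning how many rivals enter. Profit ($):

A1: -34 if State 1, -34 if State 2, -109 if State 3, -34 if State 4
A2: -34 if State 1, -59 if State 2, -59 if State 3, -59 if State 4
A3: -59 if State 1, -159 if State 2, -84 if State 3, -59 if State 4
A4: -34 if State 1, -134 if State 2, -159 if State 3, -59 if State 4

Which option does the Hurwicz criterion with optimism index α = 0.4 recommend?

A1: 0.4·(-34) + 0.6·(-109) = -79
A2: 0.4·(-34) + 0.6·(-59) = -49
A3: 0.4·(-59) + 0.6·(-159) = -119
A4: 0.4·(-34) + 0.6·(-159) = -109
Highest Hurwicz score = -49 → A2.

A2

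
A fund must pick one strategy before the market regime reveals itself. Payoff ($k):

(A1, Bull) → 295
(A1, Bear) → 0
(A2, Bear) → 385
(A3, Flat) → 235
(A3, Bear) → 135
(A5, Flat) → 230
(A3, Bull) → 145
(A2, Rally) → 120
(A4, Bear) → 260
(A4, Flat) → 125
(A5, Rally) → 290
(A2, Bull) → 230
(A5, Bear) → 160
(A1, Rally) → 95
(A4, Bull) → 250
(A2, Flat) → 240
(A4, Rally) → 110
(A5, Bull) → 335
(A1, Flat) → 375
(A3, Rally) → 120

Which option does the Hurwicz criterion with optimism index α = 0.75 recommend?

A1: 0.75·375 + 0.25·0 = 281.25
A2: 0.75·385 + 0.25·120 = 318.75
A3: 0.75·235 + 0.25·120 = 206.25
A4: 0.75·260 + 0.25·110 = 222.5
A5: 0.75·335 + 0.25·160 = 291.25
Highest Hurwicz score = 318.75 → A2.

A2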